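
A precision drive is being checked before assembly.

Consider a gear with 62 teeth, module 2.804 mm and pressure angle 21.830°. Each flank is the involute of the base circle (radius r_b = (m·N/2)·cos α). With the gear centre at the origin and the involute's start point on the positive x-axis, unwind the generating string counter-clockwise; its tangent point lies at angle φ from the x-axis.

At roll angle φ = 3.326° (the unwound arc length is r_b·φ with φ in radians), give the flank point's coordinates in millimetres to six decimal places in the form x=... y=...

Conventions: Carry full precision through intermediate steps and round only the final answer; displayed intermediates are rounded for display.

single-mesh involute tooth geometry (62T wheel at module 2.804)
pitch radius r_p = m·N/2 = 2.804·62/2 = 86.924000
base radius r_b = r_p·cos α = 86.924000·cos 21.830° = 80.690789
roll angle φ = 3.326° = 0.05804965 rad
x = r_b·(cos φ + φ·sin φ) = 80.826629
y = r_b·(sin φ − φ·cos φ) = 0.005260

x=80.826629 y=0.005260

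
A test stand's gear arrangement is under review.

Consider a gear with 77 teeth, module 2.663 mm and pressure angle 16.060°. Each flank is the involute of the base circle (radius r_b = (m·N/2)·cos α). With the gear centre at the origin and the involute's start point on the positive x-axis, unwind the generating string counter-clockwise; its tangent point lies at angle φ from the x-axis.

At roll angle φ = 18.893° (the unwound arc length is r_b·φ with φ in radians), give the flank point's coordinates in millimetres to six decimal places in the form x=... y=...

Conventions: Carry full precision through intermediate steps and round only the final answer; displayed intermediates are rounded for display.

class = single-mesh tooth geometry [base-circle involute, m = 2.663, 77T]
pitch radius r_p = m·N/2 = 2.663·77/2 = 102.525500
base radius r_b = r_p·cos α = 102.525500·cos 16.060° = 98.524188
roll angle φ = 18.893° = 0.32974506 rad
x = r_b·(cos φ + φ·sin φ) = 103.735820
y = r_b·(sin φ − φ·cos φ) = 1.164735

x=103.735820 y=1.164735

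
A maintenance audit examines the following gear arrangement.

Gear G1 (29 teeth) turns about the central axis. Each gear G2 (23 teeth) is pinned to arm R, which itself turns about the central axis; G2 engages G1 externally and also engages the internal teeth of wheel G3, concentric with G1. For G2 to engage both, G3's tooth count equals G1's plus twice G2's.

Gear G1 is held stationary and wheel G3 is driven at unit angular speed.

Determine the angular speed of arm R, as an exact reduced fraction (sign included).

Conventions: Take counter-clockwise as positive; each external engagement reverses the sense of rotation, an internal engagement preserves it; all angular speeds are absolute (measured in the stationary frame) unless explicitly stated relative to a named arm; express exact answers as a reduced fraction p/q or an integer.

planetary set (29T centre, 23T on arm, 75T internal) — Willis relation
ring teeth: 29 + 2·23 = 75
29(ω_sun−ω_arm) = −75(ω_ring−ω_arm),  ω_sun = 0, ω_ring = 1
29(0−ω_arm) = −75(1−ω_arm)  ⇒  104·ω_arm = 75  ⇒  ω_arm = 75/104
exact speed ratio = 75/104

75/104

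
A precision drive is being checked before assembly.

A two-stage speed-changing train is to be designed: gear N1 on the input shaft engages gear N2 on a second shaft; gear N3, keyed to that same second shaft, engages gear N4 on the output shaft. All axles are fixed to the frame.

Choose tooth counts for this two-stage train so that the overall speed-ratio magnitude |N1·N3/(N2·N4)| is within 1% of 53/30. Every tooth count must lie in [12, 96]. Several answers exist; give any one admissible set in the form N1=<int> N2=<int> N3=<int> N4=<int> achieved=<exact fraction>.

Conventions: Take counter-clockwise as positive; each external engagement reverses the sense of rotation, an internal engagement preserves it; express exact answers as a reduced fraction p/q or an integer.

topology: fixed-axis compound train — 2 stages, target 53/30
target = 53/30 in lowest terms: an exact hit needs N1·N3 = k·53 and N2·N4 = k·30 for one integer k, every count in [12, 96]; additionally prefer no 1:1 stage (N1 ≠ N2, N3 ≠ N4)
k = 1…11: no 1:1-free in-range split of k·53 and k·30 into factor pairs; take k = 12
k = 12: N1·N3 = 636 = 12·53, N2·N4 = 360 = 30·12
achieved = 12·53/(30·12) = 53/30; |achieved − target| = 0 ≤ 53/3000 ✓

N1=12 N2=30 N3=53 N4=12 achieved=53/30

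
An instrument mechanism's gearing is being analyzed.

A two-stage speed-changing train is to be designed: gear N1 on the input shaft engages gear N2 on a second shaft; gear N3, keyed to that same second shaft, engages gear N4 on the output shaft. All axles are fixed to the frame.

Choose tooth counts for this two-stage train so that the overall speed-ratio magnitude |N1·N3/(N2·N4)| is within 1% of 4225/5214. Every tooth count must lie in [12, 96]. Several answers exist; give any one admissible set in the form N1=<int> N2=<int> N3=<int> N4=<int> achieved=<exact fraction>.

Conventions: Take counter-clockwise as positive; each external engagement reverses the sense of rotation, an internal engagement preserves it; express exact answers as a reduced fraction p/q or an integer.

N1=65 N2=66 N3=65 N4=79 achieved=4225/5214

topology: fixed-axis compound train — 2 stages, target 4225/5214
target = 4225/5214 in lowest terms: an exact hit needs N1·N3 = k·4225 and N2·N4 = k·5214 for one integer k, every count in [12, 96]; additionally prefer no 1:1 stage (N1 ≠ N2, N3 ≠ N4)
k = 1: N1·N3 = 4225 = 65·65, N2·N4 = 5214 = 66·79
achieved = 65·65/(66·79) = 4225/5214; |achieved − target| = 0 ≤ 169/20856 ✓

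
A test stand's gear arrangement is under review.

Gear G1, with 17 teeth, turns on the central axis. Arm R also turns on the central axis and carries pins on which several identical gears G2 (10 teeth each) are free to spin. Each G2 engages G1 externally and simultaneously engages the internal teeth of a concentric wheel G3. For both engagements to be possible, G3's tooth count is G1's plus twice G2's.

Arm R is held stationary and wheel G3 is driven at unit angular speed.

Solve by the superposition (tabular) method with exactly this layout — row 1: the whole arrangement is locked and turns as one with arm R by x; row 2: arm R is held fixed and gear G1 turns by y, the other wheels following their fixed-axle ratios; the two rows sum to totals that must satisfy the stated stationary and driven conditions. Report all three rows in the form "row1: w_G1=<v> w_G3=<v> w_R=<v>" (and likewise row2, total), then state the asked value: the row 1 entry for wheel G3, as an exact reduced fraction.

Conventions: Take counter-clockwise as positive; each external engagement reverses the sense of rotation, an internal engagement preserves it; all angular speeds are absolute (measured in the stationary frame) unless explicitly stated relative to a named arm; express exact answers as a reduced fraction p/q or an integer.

class = planetary set [G3 = 17+2·10 = 37; Willis about the carrier]
row 1 (train locked, turned with arm): all members turn x
row 2: sun turns y, ring = −(17/37)·y, arm 0
boundary: total ω_arm = x = 0 and total ω_ring = x − (17/37)·y = 1  ⇒  y = -37/17, x = 0
row 2 ring = −(17/37)·(-37/17) = 1
totals (row 1 + row 2): sun 0 + (-37/17) = -37/17, ring 0 + 1 = 1, arm 0 + 0 = 0
asked cell (row1, ring) = 0

row1: w_G1=0 w_G3=0 w_R=0
row2: w_G1=-37/17 w_G3=1 w_R=0
total: w_G1=-37/17 w_G3=1 w_R=0
asked value: 0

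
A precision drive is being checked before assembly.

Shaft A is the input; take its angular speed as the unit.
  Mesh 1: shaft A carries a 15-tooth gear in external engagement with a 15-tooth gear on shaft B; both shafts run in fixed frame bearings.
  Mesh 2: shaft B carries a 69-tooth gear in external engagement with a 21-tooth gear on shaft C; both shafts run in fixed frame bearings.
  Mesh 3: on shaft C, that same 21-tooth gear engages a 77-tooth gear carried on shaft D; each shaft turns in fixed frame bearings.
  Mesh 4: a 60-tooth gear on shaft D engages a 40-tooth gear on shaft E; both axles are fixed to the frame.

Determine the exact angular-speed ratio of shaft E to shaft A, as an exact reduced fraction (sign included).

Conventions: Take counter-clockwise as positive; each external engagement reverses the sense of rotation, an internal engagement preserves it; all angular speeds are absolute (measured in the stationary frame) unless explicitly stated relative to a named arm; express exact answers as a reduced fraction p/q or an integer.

class = fixed-axis compound train [4 meshes; 4 ratios multiply, 4 sense flips]
mesh 1 [15T→15T]: running ratio 1, sense −
mesh 2 [69T→21T]: running ratio 23/7, sense +
mesh 3 [21T→77T]: running ratio 69/77, sense −
mesh 4 [60T→40T]: running ratio 207/154, sense +
ω_out/ω_in = 207/154

207/154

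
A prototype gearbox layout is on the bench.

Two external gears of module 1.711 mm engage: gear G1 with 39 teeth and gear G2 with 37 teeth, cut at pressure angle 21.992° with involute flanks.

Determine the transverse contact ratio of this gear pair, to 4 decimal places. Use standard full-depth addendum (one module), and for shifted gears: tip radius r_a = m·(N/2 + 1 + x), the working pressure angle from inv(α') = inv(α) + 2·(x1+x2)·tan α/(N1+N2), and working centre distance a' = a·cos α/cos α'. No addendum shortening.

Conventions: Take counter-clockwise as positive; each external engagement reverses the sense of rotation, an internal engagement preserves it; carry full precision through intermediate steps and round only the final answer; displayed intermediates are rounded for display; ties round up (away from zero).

1.6147

class = single-mesh tooth geometry [involute pair 39T × 37T, m = 1.711]
base radii: r_b1 = 30.936771, r_b2 = 29.350269
tip radii: r_a1 = 35.075500, r_a2 = 33.364500
no profile shift: α' = α, a' = a
action lengths: √(r_a1²−r_b1²) = 16.528972, √(r_a2²−r_b2²) = 15.866680
base pitch p_b = π·m·cos α = 4.984140
CR = (16.528972 + 15.866680 − 65.018000·sin 21.99200°)/4.984140 = 1.614702
contact ratio ≈ 1.6147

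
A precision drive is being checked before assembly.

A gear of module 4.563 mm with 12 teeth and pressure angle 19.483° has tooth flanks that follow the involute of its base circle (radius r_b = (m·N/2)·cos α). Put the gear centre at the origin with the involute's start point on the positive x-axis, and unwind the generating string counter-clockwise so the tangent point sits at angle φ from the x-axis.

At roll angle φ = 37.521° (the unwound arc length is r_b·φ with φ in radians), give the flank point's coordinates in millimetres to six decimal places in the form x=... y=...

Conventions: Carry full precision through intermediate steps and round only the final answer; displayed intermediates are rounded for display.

x=30.765345 y=2.314130

topology: single-mesh involute geometry — m = 4.563, N = 12
pitch radius r_p = m·N/2 = 4.563·12/2 = 27.378000
base radius r_b = r_p·cos α = 27.378000·cos 19.483° = 25.810349
roll angle φ = 37.521° = 0.65486499 rad
x = r_b·(cos φ + φ·sin φ) = 30.765345
y = r_b·(sin φ − φ·cos φ) = 2.314130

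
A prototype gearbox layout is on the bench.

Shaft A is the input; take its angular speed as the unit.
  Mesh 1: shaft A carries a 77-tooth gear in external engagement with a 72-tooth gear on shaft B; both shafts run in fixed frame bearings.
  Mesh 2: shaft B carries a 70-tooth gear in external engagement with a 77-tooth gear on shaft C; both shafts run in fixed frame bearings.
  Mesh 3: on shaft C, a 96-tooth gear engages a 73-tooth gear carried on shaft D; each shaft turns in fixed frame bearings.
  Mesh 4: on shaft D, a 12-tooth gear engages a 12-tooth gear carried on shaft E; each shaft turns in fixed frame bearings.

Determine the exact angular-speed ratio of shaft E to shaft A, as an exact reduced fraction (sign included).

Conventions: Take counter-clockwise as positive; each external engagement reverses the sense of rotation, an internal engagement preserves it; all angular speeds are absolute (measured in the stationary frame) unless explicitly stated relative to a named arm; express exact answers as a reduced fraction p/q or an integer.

class = fixed-axis compound train [4 meshes; 4 ratios multiply, 4 sense flips]
mesh 1 [77T→72T]: running ratio 77/72, sense −
mesh 2 [70T→77T]: running ratio 35/36, sense +
mesh 3 [96T→73T]: running ratio 280/219, sense −
mesh 4 [12T→12T]: running ratio 280/219, sense +
ω_out/ω_in = 280/219

280/219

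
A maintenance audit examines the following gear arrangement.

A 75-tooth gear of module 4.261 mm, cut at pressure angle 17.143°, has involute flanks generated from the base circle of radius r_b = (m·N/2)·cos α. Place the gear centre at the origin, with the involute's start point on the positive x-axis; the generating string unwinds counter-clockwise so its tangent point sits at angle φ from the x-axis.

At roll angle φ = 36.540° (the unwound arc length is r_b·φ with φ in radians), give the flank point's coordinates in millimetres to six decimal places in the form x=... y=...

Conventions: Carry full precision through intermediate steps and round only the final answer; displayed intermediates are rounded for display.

recognized (one wheel, involute flank): single-mesh tooth geometry, m = 4.261, N = 75
pitch radius r_p = m·N/2 = 4.261·75/2 = 159.787500
base radius r_b = r_p·cos α = 159.787500·cos 17.143° = 152.688472
roll angle φ = 36.540° = 0.63774331 rad
x = r_b·(cos φ + φ·sin φ) = 180.652367
y = r_b·(sin φ − φ·cos φ) = 12.672298

x=180.652367 y=12.672298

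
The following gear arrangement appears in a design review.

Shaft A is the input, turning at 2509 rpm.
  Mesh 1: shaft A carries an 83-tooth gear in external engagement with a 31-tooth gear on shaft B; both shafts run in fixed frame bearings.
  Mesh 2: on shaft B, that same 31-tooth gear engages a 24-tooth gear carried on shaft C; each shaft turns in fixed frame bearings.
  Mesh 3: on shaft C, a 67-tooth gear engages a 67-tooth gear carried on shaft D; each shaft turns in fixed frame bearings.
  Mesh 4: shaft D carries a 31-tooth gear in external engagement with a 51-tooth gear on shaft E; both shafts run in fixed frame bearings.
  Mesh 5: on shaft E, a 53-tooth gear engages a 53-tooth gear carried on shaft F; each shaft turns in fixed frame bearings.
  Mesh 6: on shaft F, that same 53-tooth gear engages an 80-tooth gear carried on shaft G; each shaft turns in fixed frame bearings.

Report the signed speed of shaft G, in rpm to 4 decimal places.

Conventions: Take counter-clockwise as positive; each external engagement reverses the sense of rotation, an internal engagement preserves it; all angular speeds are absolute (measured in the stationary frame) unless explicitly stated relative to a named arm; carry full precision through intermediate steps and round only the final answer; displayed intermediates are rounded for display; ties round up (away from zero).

+3494.1771 rpm

topology: fixed-axis compound train — 6 meshes, A→G
mesh 1 [83T→31T]: ω = 2509.0000×83/31 = 6717.6452 rpm, sense flips to −
mesh 2 [31T→24T]: ω = 6717.6452×31/24 = 8676.9583 rpm, sense flips to +
mesh 3 [67T→67T]: ω = 8676.9583×67/67 = 8676.9583 rpm, sense flips to −
mesh 4 [31T→51T]: ω = 8676.9583×31/51 = 5274.2296 rpm, sense flips to +
mesh 5 [53T→53T]: ω = 5274.2296×53/53 = 5274.2296 rpm, sense flips to −
mesh 6 [53T→80T]: ω = 5274.2296×53/80 = 3494.1771 rpm, sense flips to +
signed output speed = +3494.1771 rpm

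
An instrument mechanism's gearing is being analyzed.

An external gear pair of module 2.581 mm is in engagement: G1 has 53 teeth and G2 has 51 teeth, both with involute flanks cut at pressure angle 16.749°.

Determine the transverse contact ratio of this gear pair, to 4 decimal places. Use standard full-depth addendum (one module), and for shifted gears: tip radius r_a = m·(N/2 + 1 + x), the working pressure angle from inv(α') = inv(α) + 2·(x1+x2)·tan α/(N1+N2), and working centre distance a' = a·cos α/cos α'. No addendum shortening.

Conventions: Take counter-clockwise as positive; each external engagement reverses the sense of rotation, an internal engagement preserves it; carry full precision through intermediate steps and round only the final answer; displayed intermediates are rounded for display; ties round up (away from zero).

1.9641

single-mesh involute tooth geometry (53T engaging 51T at module 2.581)
base radii: r_b1 = 65.494874, r_b2 = 63.023369
tip radii: r_a1 = 70.977500, r_a2 = 68.396500
no profile shift: α' = α, a' = a
action lengths: √(r_a1²−r_b1²) = 27.353739, √(r_a2²−r_b2²) = 26.573223
base pitch p_b = π·m·cos α = 7.764461
CR = (27.353739 + 26.573223 − 134.212000·sin 16.74900°)/7.764461 = 1.964052
contact ratio ≈ 1.9641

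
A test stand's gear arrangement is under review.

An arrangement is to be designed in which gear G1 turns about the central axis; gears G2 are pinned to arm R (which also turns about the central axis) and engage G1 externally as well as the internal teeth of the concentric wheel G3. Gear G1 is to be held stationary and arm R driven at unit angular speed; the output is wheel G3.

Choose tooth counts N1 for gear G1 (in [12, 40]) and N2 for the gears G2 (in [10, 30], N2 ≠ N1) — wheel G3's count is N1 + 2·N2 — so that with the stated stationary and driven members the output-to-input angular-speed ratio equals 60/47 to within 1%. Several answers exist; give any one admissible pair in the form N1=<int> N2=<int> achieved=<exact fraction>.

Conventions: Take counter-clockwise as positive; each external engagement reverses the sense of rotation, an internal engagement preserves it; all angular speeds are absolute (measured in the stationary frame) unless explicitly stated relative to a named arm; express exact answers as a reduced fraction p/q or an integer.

N1=13 N2=17 achieved=60/47

topology: planetary set — design target 60/47, arm = carrier (Willis)
Willis with ω_sun = 0: ω_ring/ω_arm = (N1+N3)/N3; set equal to 60/47  ⇒  N3/N1 = 1/(60/47 − 1) = 47/13
N3 = N1 + 2·N2  ⇒  N2/N1 = (N3/N1 − 1)/2 = (47/13 − 1)/2 = 17/13
smallest multiple with N1 ≥ 12 and N2 ≥ 10: k = 1  ⇒  N1 = 1·13 = 13, N2 = 1·17 = 17 (N1 ≤ 40, N2 ≤ 30, N2 ≠ N1 ✓), N3 = 13 + 2·17 = 47
check: (N1+N3)/N3 with N1 = 13, N3 = 47 gives 60/47; |achieved − target| = 0 ≤ 3/235 ✓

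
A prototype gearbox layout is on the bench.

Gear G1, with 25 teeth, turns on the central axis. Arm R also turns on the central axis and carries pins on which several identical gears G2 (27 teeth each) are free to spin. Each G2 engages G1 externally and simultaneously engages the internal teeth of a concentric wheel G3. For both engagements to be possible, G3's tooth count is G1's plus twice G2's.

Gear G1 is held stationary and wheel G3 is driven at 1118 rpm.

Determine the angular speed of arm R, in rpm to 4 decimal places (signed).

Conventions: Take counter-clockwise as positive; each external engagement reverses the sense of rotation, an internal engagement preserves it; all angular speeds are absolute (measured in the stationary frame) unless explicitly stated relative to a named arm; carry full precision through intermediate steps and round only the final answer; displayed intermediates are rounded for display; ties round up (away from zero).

+849.2500 rpm

topology: planetary set — G1 25T / G2 27T / G3 79T, arm = carrier (Willis)
normalise by the input: solve with ω_ring = 1, then scale by 1118 rpm
ring teeth: 25 + 2·27 = 79
25(ω_sun−ω_arm) = −79(ω_ring−ω_arm),  ω_sun = 0, ω_ring = 1
25(0−ω_arm) = −79(1−ω_arm)  ⇒  104·ω_arm = 79  ⇒  ω_arm = 79/104
scale: ω_arm = 79/104 × 1118 rpm = +849.2500 rpm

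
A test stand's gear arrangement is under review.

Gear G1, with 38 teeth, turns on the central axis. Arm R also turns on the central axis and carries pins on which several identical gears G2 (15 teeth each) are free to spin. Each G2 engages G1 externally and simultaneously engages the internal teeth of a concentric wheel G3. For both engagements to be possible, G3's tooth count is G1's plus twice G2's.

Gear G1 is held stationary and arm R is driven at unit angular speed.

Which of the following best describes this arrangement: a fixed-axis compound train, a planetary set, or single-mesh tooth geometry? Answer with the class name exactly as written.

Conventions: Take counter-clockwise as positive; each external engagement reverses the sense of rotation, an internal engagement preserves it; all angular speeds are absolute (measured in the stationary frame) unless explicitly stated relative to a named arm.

class = planetary set [G3 = 38+2·15 = 68; Willis about the carrier]
classification: planetary set

planetary set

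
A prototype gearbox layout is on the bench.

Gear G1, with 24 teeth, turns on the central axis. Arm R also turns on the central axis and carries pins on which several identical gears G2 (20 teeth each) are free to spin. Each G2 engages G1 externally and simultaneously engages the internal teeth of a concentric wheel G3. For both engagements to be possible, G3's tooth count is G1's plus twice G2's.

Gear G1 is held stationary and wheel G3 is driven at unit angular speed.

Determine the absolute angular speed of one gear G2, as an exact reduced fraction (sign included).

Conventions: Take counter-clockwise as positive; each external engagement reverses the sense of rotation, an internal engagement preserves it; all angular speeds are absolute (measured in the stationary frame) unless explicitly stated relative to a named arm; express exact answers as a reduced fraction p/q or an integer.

8/5

class = planetary set [G3 = 24+2·20 = 64; Willis about the carrier]
ring teeth: 24 + 2·20 = 64
24(ω_sun−ω_arm) = −64(ω_ring−ω_arm),  ω_sun = 0, ω_ring = 1
24(0−ω_arm) = −64(1−ω_arm)  ⇒  88·ω_arm = 64  ⇒  ω_arm = 8/11
sun–planet mesh: 24·(0−8/11) = −20·(ω_p−ω_arm)  ⇒  ω_p−ω_arm = 48/55
ω_p = 8/11 + 48/55 = 8/5
exact speed ratio = 8/5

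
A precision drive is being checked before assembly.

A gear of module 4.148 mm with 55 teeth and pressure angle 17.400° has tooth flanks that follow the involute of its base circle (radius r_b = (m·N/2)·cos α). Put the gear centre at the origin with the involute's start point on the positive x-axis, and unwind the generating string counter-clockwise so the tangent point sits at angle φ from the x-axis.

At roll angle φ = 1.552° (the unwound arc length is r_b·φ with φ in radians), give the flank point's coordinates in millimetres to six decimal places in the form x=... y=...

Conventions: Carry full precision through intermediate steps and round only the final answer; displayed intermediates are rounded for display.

topology: single-mesh involute geometry — m = 4.148, N = 55
pitch radius r_p = m·N/2 = 4.148·55/2 = 114.070000
base radius r_b = r_p·cos α = 114.070000·cos 17.400° = 108.850194
roll angle φ = 1.552° = 0.02708751 rad
x = r_b·(cos φ + φ·sin φ) = 108.890120
y = r_b·(sin φ − φ·cos φ) = 0.000721

x=108.890120 y=0.000721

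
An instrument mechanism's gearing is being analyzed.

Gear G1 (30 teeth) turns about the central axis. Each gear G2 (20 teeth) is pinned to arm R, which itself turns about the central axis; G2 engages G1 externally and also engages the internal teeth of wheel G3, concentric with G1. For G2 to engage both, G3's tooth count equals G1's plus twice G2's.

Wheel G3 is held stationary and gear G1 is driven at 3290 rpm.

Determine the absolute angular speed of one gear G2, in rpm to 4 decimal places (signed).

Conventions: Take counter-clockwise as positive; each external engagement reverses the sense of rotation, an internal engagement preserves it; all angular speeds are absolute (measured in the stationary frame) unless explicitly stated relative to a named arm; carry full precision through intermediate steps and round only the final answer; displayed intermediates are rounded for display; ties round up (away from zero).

-2467.5000 rpm

planetary set (30T centre, 20T on arm, 70T internal) — Willis relation
normalise by the input: solve with ω_sun = 1, then scale by 3290 rpm
ring teeth: 30 + 2·20 = 70
30(ω_sun−ω_arm) = −70(ω_ring−ω_arm),  ω_ring = 0, ω_sun = 1
30(1−ω_arm) = −70(0−ω_arm)  ⇒  100·ω_arm = 30  ⇒  ω_arm = 3/10
sun–planet mesh: 30·(1−3/10) = −20·(ω_p−ω_arm)  ⇒  ω_p−ω_arm = -21/20
ω_p = 3/10 − 21/20 = -3/4
scale: ω_p = -3/4 × 3290 rpm = -2467.5000 rpm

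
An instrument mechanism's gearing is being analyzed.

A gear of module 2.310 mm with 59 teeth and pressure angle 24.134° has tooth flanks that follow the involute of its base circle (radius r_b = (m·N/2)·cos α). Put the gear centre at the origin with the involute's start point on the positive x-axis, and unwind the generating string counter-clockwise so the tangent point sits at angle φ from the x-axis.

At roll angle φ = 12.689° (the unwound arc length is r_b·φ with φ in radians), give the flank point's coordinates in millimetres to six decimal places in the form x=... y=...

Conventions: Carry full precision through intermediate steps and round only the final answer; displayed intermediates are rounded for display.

recognized (one wheel, involute flank): single-mesh tooth geometry, m = 2.310, N = 59
pitch radius r_p = m·N/2 = 2.310·59/2 = 68.145000
base radius r_b = r_p·cos α = 68.145000·cos 24.134° = 62.188562
roll angle φ = 12.689° = 0.22146483 rad
x = r_b·(cos φ + φ·sin φ) = 63.694984
y = r_b·(sin φ − φ·cos φ) = 0.224064

x=63.694984 y=0.224064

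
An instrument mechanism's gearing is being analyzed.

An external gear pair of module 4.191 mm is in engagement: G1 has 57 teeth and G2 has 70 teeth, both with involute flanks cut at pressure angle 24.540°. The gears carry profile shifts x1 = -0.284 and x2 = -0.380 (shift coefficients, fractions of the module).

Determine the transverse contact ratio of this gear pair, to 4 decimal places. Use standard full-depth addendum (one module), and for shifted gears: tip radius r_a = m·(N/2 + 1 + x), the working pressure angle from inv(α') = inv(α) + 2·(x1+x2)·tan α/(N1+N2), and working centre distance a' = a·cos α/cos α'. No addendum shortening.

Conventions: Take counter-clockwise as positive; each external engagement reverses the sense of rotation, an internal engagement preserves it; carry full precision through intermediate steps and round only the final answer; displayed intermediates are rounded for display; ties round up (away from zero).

1.6641

topology: single-mesh involute geometry — m = 4.191, 57T/70T pair
base radii: r_b1 = 108.654352, r_b2 = 133.435170
tip radii: r_a1 = 122.444256, r_a2 = 149.283420
inv(α') = inv(24.540°) + 2·(-0.284-0.380)·tan α/(57+70) = 0.02349164  ⇒  α' = 23.13978°
a' = a·cos α / cos α' = 266.1285·cos 24.540°/cos 23.13978° = 263.269875
action lengths: √(r_a1²−r_b1²) = 56.451993, √(r_a2²−r_b2²) = 66.937247
base pitch p_b = π·m·cos α = 11.977113
CR = (56.451993 + 66.937247 − 263.269875·sin 23.13978°)/11.977113 = 1.664057
contact ratio ≈ 1.6641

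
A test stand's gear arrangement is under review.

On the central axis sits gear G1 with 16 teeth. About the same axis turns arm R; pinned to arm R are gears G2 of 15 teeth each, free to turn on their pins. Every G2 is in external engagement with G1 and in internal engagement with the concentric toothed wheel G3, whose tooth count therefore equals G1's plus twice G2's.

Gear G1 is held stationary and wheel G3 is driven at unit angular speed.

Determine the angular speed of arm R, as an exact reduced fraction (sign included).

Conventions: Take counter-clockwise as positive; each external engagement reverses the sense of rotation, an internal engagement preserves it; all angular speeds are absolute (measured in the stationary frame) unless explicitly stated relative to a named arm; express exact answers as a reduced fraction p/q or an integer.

class = planetary set [G3 = 16+2·15 = 46; Willis about the carrier]
ring teeth: 16 + 2·15 = 46
16(ω_sun−ω_arm) = −46(ω_ring−ω_arm),  ω_sun = 0, ω_ring = 1
16(0−ω_arm) = −46(1−ω_arm)  ⇒  62·ω_arm = 46  ⇒  ω_arm = 23/31
exact speed ratio = 23/31

23/31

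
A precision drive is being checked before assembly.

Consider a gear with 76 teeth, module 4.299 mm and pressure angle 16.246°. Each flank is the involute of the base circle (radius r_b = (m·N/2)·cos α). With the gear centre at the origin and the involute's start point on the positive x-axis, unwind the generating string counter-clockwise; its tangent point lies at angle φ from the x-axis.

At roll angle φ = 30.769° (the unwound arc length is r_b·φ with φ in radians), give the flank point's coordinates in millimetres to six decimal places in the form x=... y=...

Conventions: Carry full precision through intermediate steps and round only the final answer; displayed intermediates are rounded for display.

x=177.849716 y=7.865529

single-mesh involute tooth geometry (76T wheel at module 4.299)
pitch radius r_p = m·N/2 = 4.299·76/2 = 163.362000
base radius r_b = r_p·cos α = 163.362000·cos 16.246° = 156.838855
roll angle φ = 30.769° = 0.53702036 rad
x = r_b·(cos φ + φ·sin φ) = 177.849716
y = r_b·(sin φ − φ·cos φ) = 7.865529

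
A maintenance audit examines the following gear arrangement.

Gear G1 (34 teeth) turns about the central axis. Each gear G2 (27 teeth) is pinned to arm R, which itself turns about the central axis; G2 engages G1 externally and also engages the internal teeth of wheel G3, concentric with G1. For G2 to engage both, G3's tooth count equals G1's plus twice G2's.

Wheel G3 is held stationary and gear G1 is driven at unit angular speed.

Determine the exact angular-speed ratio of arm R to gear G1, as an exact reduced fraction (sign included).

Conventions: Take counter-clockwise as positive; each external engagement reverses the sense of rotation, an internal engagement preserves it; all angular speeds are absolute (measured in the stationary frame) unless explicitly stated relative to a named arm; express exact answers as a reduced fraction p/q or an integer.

17/61

class = planetary set [G3 = 34+2·27 = 88; Willis about the carrier]
ring teeth: 34 + 2·27 = 88
34(ω_sun−ω_arm) = −88(ω_ring−ω_arm),  ω_ring = 0, ω_sun = 1
34(1−ω_arm) = −88(0−ω_arm)  ⇒  122·ω_arm = 34  ⇒  ω_arm = 17/61
ω_out/ω_in = 17/61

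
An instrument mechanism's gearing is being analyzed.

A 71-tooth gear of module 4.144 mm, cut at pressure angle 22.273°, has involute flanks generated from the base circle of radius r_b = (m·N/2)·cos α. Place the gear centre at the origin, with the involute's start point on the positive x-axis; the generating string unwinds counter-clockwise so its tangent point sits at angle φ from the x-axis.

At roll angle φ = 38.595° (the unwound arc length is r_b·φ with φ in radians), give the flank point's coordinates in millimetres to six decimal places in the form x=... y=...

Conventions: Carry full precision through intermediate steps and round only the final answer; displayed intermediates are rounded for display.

x=163.605267 y=13.250753

class = single-mesh tooth geometry [base-circle involute, m = 4.144, 71T]
pitch radius r_p = m·N/2 = 4.144·71/2 = 147.112000
base radius r_b = r_p·cos α = 147.112000·cos 22.273° = 136.135743
roll angle φ = 38.595° = 0.67360982 rad
x = r_b·(cos φ + φ·sin φ) = 163.605267
y = r_b·(sin φ − φ·cos φ) = 13.250753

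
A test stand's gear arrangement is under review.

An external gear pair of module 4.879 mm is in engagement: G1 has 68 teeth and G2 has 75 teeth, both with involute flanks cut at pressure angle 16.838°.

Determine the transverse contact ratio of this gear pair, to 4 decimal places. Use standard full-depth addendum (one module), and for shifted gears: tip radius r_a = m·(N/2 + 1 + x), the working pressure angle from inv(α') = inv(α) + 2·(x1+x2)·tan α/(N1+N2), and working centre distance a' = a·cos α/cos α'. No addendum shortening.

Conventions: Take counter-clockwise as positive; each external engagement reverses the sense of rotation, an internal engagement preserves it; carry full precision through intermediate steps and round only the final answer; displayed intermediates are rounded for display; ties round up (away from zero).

2.0290

class = single-mesh tooth geometry [involute pair 68T × 75T, m = 4.879]
base radii: r_b1 = 158.774068, r_b2 = 175.118457
tip radii: r_a1 = 170.765000, r_a2 = 187.841500
no profile shift: α' = α, a' = a
action lengths: √(r_a1²−r_b1²) = 62.860803, √(r_a2²−r_b2²) = 67.955537
base pitch p_b = π·m·cos α = 14.670690
CR = (62.860803 + 67.955537 − 348.848500·sin 16.83800°)/14.670690 = 2.028982
contact ratio ≈ 2.0290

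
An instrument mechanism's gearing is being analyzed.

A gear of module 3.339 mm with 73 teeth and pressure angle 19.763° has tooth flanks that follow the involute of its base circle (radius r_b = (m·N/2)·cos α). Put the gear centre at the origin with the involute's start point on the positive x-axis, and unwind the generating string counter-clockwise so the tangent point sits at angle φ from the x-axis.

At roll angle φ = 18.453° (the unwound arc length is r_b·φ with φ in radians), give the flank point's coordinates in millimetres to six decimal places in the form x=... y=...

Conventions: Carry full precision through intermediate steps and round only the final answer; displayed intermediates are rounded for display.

x=120.490147 y=1.263994

recognized (one wheel, involute flank): single-mesh tooth geometry, m = 3.339, N = 73
pitch radius r_p = m·N/2 = 3.339·73/2 = 121.873500
base radius r_b = r_p·cos α = 121.873500·cos 19.763° = 114.695068
roll angle φ = 18.453° = 0.32206561 rad
x = r_b·(cos φ + φ·sin φ) = 120.490147
y = r_b·(sin φ − φ·cos φ) = 1.263994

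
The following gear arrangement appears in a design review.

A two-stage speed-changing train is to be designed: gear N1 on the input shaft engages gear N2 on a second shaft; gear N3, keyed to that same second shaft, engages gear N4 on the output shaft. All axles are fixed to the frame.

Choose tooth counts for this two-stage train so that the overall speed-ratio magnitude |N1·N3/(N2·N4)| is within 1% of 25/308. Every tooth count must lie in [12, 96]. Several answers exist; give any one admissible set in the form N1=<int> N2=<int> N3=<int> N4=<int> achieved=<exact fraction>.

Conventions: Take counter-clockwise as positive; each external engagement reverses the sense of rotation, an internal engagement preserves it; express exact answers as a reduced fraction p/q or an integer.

N1=15 N2=33 N3=15 N4=84 achieved=25/308

2-stage fixed-axis compound train for ratio 25/308
target = 25/308 in lowest terms: an exact hit needs N1·N3 = k·25 and N2·N4 = k·308 for one integer k, every count in [12, 96]; additionally prefer no 1:1 stage (N1 ≠ N2, N3 ≠ N4)
k = 1…8: no 1:1-free in-range split of k·25 and k·308 into factor pairs; take k = 9
k = 9: N1·N3 = 225 = 15·15, N2·N4 = 2772 = 33·84
achieved = 15·15/(33·84) = 25/308; |achieved − target| = 0 ≤ 1/1232 ✓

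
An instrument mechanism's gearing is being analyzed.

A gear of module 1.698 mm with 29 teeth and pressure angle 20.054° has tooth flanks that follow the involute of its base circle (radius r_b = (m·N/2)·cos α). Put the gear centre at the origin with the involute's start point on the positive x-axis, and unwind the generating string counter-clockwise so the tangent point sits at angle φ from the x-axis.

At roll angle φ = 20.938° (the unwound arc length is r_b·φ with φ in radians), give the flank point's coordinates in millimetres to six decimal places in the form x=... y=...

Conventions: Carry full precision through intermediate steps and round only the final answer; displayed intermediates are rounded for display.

single-mesh involute tooth geometry (29T wheel at module 1.698)
pitch radius r_p = m·N/2 = 1.698·29/2 = 24.621000
base radius r_b = r_p·cos α = 24.621000·cos 20.054° = 23.128225
roll angle φ = 20.938° = 0.36543704 rad
x = r_b·(cos φ + φ·sin φ) = 24.621368
y = r_b·(sin φ − φ·cos φ) = 0.371234

x=24.621368 y=0.371234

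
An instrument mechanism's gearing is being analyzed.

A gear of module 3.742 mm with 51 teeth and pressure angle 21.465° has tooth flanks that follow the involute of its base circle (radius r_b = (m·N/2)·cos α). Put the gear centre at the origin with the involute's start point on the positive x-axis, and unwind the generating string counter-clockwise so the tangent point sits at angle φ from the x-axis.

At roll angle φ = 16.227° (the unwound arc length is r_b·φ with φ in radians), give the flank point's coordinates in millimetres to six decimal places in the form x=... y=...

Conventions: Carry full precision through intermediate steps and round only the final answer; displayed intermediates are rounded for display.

class = single-mesh tooth geometry [base-circle involute, m = 3.742, 51T]
pitch radius r_p = m·N/2 = 3.742·51/2 = 95.421000
base radius r_b = r_p·cos α = 95.421000·cos 21.465° = 88.802721
roll angle φ = 16.227° = 0.28321458 rad
x = r_b·(cos φ + φ·sin φ) = 92.293078
y = r_b·(sin φ − φ·cos φ) = 0.667059

x=92.293078 y=0.667059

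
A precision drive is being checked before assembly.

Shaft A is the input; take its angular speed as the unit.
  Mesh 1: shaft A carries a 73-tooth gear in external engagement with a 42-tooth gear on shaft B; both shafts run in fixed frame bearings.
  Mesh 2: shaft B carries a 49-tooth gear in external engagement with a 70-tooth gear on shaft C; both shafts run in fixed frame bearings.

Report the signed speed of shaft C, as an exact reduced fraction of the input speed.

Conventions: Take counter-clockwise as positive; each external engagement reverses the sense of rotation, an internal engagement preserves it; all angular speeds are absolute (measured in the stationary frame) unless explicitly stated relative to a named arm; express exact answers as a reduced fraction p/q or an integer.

2-mesh fixed-axis compound train (all bearings frame-fixed)
mesh 1 [73T→42T]: |ω|/ω_in = 1×73/42 = 73/42, sense flips to −
mesh 2 [49T→70T]: |ω|/ω_in = (73/42)×49/70 = 73/60, sense flips to +
signed output speed (× input speed) = 73/60

73/60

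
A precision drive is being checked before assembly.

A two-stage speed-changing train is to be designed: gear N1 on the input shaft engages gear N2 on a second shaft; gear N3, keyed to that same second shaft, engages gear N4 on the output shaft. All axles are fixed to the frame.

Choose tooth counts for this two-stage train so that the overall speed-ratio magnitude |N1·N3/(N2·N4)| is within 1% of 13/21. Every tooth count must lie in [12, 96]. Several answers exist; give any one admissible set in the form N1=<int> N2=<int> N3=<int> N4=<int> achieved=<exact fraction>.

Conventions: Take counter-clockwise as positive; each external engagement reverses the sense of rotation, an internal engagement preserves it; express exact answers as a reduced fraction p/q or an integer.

N1=12 N2=21 N3=13 N4=12 achieved=13/21

2-stage fixed-axis compound train for ratio 13/21
target = 13/21 in lowest terms: an exact hit needs N1·N3 = k·13 and N2·N4 = k·21 for one integer k, every count in [12, 96]; additionally prefer no 1:1 stage (N1 ≠ N2, N3 ≠ N4)
k = 1…11: no 1:1-free in-range split of k·13 and k·21 into factor pairs; take k = 12
k = 12: N1·N3 = 156 = 12·13, N2·N4 = 252 = 21·12
achieved = 12·13/(21·12) = 13/21; |achieved − target| = 0 ≤ 13/2100 ✓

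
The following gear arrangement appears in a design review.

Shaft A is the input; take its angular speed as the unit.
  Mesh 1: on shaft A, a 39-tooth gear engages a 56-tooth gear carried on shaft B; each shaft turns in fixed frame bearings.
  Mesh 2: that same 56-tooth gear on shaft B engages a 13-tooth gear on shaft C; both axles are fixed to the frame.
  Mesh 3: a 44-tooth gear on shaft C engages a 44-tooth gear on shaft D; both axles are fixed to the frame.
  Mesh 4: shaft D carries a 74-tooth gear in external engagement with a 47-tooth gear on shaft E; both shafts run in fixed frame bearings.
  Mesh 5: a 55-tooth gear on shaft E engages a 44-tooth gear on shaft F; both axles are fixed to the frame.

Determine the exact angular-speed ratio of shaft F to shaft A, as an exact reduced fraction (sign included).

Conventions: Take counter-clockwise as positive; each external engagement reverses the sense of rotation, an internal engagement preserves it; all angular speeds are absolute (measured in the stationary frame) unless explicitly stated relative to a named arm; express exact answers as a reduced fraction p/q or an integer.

-555/94

class = fixed-axis compound train [5 meshes; 5 ratios multiply, 5 sense flips]
mesh 1 [39T→56T]: running ratio 39/56, sense −
mesh 2 [56T→13T]: running ratio 3, sense +
mesh 3 [44T→44T]: running ratio 3, sense −
mesh 4 [74T→47T]: running ratio 222/47, sense +
mesh 5 [55T→44T]: running ratio 555/94, sense −
ω_out/ω_in = -555/94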